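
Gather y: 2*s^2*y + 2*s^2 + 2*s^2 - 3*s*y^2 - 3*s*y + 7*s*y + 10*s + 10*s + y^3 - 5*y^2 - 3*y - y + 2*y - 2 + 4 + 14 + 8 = 4*s^2 + 20*s + y^3 + y^2*(-3*s - 5) + y*(2*s^2 + 4*s - 2) + 24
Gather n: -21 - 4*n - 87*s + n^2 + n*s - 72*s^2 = n^2 + n*(s - 4) - 72*s^2 - 87*s - 21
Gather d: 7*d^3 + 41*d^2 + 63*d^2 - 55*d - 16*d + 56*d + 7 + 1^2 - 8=7*d^3 + 104*d^2 - 15*d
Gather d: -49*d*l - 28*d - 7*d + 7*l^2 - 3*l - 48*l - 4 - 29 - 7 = d*(-49*l - 35) + 7*l^2 - 51*l - 40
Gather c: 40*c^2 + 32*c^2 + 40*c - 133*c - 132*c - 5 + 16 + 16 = 72*c^2 - 225*c + 27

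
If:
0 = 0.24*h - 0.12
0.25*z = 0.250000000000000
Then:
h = 0.50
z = 1.00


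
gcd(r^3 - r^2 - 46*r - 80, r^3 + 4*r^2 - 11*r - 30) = r^2 + 7*r + 10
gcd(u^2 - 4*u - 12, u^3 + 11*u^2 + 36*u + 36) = u + 2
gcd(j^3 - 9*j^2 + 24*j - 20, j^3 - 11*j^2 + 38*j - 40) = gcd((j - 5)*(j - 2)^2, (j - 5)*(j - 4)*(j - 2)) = j^2 - 7*j + 10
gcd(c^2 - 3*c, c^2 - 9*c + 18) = c - 3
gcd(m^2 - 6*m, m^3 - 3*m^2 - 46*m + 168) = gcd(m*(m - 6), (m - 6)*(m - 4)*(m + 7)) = m - 6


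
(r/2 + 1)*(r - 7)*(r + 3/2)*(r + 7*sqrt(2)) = r^4/2 - 7*r^3/4 + 7*sqrt(2)*r^3/2 - 49*sqrt(2)*r^2/4 - 43*r^2/4 - 301*sqrt(2)*r/4 - 21*r/2 - 147*sqrt(2)/2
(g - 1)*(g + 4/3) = g^2 + g/3 - 4/3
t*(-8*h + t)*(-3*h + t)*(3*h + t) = 72*h^3*t - 9*h^2*t^2 - 8*h*t^3 + t^4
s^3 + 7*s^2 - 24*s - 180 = (s - 5)*(s + 6)^2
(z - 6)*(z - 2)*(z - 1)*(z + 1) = z^4 - 8*z^3 + 11*z^2 + 8*z - 12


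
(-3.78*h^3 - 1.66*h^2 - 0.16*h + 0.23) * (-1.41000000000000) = 5.3298*h^3 + 2.3406*h^2 + 0.2256*h - 0.3243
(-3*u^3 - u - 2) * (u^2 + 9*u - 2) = -3*u^5 - 27*u^4 + 5*u^3 - 11*u^2 - 16*u + 4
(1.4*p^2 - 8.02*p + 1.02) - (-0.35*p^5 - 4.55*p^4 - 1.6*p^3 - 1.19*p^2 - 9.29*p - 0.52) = 0.35*p^5 + 4.55*p^4 + 1.6*p^3 + 2.59*p^2 + 1.27*p + 1.54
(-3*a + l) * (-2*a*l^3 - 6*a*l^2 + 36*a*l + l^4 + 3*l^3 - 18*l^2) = 6*a^2*l^3 + 18*a^2*l^2 - 108*a^2*l - 5*a*l^4 - 15*a*l^3 + 90*a*l^2 + l^5 + 3*l^4 - 18*l^3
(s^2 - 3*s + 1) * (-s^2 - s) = -s^4 + 2*s^3 + 2*s^2 - s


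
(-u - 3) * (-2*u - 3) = 2*u^2 + 9*u + 9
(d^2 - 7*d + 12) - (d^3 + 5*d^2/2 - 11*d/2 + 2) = -d^3 - 3*d^2/2 - 3*d/2 + 10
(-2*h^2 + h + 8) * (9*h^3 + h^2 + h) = -18*h^5 + 7*h^4 + 71*h^3 + 9*h^2 + 8*h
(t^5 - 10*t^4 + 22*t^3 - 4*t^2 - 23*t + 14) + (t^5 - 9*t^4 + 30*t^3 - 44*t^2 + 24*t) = 2*t^5 - 19*t^4 + 52*t^3 - 48*t^2 + t + 14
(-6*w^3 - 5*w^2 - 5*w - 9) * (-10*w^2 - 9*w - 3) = 60*w^5 + 104*w^4 + 113*w^3 + 150*w^2 + 96*w + 27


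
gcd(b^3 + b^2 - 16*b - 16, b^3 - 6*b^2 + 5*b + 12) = b^2 - 3*b - 4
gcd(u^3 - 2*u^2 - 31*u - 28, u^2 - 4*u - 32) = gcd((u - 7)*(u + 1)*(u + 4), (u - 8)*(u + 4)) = u + 4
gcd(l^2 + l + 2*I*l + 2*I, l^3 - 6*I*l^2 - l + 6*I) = l + 1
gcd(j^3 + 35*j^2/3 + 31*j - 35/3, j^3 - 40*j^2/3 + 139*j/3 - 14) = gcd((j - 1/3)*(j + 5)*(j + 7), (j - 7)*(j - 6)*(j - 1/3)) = j - 1/3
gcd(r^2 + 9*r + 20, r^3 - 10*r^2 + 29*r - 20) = 1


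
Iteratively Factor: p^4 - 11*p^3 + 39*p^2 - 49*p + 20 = (p - 1)*(p^3 - 10*p^2 + 29*p - 20) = (p - 4)*(p - 1)*(p^2 - 6*p + 5) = (p - 4)*(p - 1)^2*(p - 5)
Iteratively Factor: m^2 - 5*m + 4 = (m - 4)*(m - 1)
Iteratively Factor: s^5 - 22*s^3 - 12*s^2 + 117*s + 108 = (s - 4)*(s^4 + 4*s^3 - 6*s^2 - 36*s - 27) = (s - 4)*(s + 1)*(s^3 + 3*s^2 - 9*s - 27) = (s - 4)*(s + 1)*(s + 3)*(s^2 - 9) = (s - 4)*(s + 1)*(s + 3)^2*(s - 3)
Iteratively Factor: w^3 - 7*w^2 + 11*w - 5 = (w - 1)*(w^2 - 6*w + 5) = (w - 5)*(w - 1)*(w - 1)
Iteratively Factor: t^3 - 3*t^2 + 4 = (t - 2)*(t^2 - t - 2) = (t - 2)^2*(t + 1)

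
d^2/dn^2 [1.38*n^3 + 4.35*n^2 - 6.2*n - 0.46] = 8.28*n + 8.7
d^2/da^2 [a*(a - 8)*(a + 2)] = 6*a - 12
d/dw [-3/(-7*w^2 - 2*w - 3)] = 6*(-7*w - 1)/(7*w^2 + 2*w + 3)^2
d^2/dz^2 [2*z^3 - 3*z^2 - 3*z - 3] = 12*z - 6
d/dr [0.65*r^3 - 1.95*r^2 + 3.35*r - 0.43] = 1.95*r^2 - 3.9*r + 3.35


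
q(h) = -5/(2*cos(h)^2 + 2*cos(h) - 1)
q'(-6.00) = -1.07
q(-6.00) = -1.81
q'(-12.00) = -3.23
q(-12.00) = -2.37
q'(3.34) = -1.76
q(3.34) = 4.81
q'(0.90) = -17.02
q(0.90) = -4.92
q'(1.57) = -10.05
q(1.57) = 5.01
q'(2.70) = 2.51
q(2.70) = 4.26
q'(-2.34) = -1.39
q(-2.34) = 3.51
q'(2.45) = 1.88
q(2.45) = 3.69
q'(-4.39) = -1.69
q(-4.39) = 3.49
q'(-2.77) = -2.47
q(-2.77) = 4.44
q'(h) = -5*(4*sin(h)*cos(h) + 2*sin(h))/(2*cos(h)^2 + 2*cos(h) - 1)^2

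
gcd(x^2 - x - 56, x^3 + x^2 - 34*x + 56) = x + 7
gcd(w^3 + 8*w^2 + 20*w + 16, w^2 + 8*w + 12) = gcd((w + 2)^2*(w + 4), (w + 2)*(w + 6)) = w + 2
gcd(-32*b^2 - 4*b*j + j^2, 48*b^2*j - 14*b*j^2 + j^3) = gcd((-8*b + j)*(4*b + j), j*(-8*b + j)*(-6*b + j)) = 8*b - j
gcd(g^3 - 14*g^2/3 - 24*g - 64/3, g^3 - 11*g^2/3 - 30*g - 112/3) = g^2 - 6*g - 16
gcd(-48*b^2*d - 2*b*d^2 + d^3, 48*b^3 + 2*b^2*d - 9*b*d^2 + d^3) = 8*b - d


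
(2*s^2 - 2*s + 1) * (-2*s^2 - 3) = -4*s^4 + 4*s^3 - 8*s^2 + 6*s - 3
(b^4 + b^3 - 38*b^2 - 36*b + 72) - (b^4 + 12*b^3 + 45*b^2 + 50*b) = -11*b^3 - 83*b^2 - 86*b + 72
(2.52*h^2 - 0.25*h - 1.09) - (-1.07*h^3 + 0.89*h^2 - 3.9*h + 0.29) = 1.07*h^3 + 1.63*h^2 + 3.65*h - 1.38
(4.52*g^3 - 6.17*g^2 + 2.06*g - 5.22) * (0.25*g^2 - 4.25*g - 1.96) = 1.13*g^5 - 20.7525*g^4 + 17.8783*g^3 + 2.0332*g^2 + 18.1474*g + 10.2312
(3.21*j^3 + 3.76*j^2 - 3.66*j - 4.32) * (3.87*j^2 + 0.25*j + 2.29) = 12.4227*j^5 + 15.3537*j^4 - 5.8733*j^3 - 9.023*j^2 - 9.4614*j - 9.8928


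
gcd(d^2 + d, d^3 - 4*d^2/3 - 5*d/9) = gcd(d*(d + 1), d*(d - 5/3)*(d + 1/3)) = d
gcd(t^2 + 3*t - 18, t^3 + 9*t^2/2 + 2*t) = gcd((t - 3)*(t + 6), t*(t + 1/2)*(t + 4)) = 1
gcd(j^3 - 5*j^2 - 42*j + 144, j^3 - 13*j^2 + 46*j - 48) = j^2 - 11*j + 24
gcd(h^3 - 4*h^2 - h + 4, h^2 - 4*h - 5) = h + 1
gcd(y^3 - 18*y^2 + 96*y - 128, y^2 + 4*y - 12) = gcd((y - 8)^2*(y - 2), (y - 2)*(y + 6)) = y - 2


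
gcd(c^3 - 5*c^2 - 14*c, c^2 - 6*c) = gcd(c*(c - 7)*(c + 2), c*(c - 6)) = c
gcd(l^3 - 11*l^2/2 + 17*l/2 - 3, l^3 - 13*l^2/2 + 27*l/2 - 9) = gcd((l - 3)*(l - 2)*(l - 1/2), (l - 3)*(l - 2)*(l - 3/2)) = l^2 - 5*l + 6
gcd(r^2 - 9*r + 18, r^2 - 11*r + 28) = 1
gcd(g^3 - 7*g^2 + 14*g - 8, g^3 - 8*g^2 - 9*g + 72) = 1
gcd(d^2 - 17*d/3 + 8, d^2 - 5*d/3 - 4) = d - 3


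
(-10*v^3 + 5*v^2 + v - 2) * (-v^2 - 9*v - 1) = 10*v^5 + 85*v^4 - 36*v^3 - 12*v^2 + 17*v + 2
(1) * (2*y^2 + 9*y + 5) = 2*y^2 + 9*y + 5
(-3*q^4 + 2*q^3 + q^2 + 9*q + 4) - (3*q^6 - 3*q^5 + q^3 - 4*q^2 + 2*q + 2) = -3*q^6 + 3*q^5 - 3*q^4 + q^3 + 5*q^2 + 7*q + 2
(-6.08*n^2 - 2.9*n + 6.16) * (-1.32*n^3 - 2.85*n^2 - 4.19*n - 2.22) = 8.0256*n^5 + 21.156*n^4 + 25.609*n^3 + 8.0926*n^2 - 19.3724*n - 13.6752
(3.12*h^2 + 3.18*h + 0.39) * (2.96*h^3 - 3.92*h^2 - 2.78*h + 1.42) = 9.2352*h^5 - 2.8176*h^4 - 19.9848*h^3 - 5.9388*h^2 + 3.4314*h + 0.5538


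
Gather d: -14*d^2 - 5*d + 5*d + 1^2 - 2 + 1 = -14*d^2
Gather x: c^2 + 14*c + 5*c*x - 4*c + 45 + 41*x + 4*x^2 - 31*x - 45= c^2 + 10*c + 4*x^2 + x*(5*c + 10)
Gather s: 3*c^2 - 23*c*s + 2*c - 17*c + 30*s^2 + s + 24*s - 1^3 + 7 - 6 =3*c^2 - 15*c + 30*s^2 + s*(25 - 23*c)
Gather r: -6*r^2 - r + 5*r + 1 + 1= -6*r^2 + 4*r + 2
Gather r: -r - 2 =-r - 2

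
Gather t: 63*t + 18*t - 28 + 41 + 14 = 81*t + 27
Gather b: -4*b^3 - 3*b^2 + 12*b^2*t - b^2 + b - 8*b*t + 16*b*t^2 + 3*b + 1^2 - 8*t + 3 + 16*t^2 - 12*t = -4*b^3 + b^2*(12*t - 4) + b*(16*t^2 - 8*t + 4) + 16*t^2 - 20*t + 4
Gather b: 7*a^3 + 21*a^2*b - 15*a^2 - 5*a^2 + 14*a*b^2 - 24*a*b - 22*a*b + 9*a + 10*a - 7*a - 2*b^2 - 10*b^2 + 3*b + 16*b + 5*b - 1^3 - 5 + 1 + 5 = 7*a^3 - 20*a^2 + 12*a + b^2*(14*a - 12) + b*(21*a^2 - 46*a + 24)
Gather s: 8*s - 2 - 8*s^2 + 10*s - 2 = -8*s^2 + 18*s - 4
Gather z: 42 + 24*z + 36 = 24*z + 78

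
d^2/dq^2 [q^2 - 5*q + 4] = 2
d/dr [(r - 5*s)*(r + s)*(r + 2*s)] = 3*r^2 - 4*r*s - 13*s^2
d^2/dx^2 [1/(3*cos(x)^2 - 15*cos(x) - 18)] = (4*sin(x)^4 - 51*sin(x)^2 - 45*cos(x)/4 - 15*cos(3*x)/4 - 15)/(3*(sin(x)^2 + 5*cos(x) + 5)^3)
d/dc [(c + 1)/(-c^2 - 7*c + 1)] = (-c^2 - 7*c + (c + 1)*(2*c + 7) + 1)/(c^2 + 7*c - 1)^2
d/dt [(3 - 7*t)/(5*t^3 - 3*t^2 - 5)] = (-35*t^3 + 21*t^2 + 3*t*(5*t - 2)*(7*t - 3) + 35)/(-5*t^3 + 3*t^2 + 5)^2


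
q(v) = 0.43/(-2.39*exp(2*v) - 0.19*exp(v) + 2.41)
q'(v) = 0.43*(4.78*exp(2*v) + 0.19*exp(v))/(-2.39*exp(2*v) - 0.19*exp(v) + 2.41)^2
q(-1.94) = 0.18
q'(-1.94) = 0.01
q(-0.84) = 0.23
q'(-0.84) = 0.12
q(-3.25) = 0.18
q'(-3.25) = 0.00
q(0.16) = -0.39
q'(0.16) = 2.40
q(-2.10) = 0.18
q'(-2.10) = 0.01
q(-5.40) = 0.18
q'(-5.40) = 0.00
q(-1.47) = 0.19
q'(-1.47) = 0.03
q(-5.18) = 0.18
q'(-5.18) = 0.00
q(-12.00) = 0.18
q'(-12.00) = 0.00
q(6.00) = 0.00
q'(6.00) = 0.00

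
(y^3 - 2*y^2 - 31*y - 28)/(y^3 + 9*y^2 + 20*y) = (y^2 - 6*y - 7)/(y*(y + 5))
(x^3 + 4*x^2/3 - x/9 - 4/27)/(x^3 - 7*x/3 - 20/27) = (3*x - 1)/(3*x - 5)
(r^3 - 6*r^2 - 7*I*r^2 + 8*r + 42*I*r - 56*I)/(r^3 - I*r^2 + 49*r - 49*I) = (r^2 - 6*r + 8)/(r^2 + 6*I*r + 7)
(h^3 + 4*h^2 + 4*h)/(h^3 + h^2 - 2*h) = (h + 2)/(h - 1)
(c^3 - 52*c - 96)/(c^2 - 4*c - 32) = (c^2 + 8*c + 12)/(c + 4)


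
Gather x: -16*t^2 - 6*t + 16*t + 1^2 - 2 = -16*t^2 + 10*t - 1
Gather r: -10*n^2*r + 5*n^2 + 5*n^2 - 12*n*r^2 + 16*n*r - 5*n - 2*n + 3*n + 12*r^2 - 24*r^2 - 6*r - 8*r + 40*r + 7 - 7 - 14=10*n^2 - 4*n + r^2*(-12*n - 12) + r*(-10*n^2 + 16*n + 26) - 14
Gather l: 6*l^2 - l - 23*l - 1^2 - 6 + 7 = 6*l^2 - 24*l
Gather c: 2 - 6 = -4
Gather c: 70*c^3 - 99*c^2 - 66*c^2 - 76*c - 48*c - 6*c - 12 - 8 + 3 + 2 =70*c^3 - 165*c^2 - 130*c - 15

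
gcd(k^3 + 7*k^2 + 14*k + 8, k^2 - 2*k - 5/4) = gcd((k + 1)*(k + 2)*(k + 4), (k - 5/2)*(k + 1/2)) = 1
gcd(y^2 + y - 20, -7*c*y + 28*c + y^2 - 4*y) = y - 4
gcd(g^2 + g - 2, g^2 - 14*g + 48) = 1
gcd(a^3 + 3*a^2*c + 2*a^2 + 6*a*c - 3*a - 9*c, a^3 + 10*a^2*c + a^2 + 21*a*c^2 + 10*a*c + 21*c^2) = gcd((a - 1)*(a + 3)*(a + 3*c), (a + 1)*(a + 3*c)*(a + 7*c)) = a + 3*c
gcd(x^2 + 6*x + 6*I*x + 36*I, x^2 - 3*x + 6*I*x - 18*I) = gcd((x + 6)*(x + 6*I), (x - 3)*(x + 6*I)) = x + 6*I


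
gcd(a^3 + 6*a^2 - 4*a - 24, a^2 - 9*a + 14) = a - 2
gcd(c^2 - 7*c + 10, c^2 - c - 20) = c - 5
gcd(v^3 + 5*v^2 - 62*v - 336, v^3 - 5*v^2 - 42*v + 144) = v^2 - 2*v - 48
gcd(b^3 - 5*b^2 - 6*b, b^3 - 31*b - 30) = b^2 - 5*b - 6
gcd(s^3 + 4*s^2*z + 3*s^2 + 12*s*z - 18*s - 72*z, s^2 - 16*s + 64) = 1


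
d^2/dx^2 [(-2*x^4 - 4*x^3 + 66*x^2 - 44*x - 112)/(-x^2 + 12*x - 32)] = 4*(x^3 - 24*x^2 + 192*x + 298)/(x^3 - 24*x^2 + 192*x - 512)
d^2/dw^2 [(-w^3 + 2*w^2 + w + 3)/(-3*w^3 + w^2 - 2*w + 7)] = 2*(-15*w^6 - 45*w^5 + 9*w^4 - 224*w^3 - 189*w^2 - 3*w - 103)/(27*w^9 - 27*w^8 + 63*w^7 - 226*w^6 + 168*w^5 - 285*w^4 + 533*w^3 - 231*w^2 + 294*w - 343)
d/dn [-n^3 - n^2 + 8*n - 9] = -3*n^2 - 2*n + 8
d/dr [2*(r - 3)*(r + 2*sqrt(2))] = 4*r - 6 + 4*sqrt(2)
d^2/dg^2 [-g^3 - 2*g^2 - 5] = -6*g - 4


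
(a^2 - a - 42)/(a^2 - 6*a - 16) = (-a^2 + a + 42)/(-a^2 + 6*a + 16)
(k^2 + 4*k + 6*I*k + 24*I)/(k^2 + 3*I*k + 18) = (k + 4)/(k - 3*I)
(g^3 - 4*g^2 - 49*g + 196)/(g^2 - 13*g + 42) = (g^2 + 3*g - 28)/(g - 6)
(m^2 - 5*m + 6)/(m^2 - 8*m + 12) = (m - 3)/(m - 6)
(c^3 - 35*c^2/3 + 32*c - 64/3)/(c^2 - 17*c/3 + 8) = (c^2 - 9*c + 8)/(c - 3)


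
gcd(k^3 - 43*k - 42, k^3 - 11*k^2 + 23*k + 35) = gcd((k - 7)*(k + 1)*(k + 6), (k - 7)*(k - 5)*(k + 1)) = k^2 - 6*k - 7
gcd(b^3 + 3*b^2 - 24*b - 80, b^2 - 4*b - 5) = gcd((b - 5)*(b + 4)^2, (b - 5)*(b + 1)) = b - 5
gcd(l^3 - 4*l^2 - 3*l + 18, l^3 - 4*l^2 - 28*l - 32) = l + 2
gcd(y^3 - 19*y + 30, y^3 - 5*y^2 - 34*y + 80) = y^2 + 3*y - 10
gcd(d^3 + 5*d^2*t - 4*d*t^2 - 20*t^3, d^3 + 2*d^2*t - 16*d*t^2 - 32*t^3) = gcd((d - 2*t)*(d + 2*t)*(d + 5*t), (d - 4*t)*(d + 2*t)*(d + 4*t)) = d + 2*t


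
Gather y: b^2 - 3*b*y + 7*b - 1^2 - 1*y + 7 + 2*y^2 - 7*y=b^2 + 7*b + 2*y^2 + y*(-3*b - 8) + 6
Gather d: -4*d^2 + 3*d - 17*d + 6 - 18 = -4*d^2 - 14*d - 12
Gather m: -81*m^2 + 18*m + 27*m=-81*m^2 + 45*m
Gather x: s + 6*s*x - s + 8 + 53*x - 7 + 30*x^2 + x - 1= 30*x^2 + x*(6*s + 54)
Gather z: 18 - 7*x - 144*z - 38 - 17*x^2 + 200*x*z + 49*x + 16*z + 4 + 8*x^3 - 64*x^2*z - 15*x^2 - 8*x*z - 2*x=8*x^3 - 32*x^2 + 40*x + z*(-64*x^2 + 192*x - 128) - 16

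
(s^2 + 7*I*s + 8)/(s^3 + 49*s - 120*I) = (s - I)/(s^2 - 8*I*s - 15)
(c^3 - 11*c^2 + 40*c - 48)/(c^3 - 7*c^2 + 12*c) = (c - 4)/c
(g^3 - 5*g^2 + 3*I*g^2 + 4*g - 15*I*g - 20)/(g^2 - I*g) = g - 5 + 4*I - 20*I/g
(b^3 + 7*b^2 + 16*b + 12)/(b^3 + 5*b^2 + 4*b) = (b^3 + 7*b^2 + 16*b + 12)/(b*(b^2 + 5*b + 4))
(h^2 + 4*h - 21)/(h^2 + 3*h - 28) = (h - 3)/(h - 4)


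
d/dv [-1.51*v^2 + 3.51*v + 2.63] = 3.51 - 3.02*v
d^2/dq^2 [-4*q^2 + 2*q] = -8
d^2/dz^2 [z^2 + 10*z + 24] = 2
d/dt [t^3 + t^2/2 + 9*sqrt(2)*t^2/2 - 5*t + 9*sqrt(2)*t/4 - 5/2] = 3*t^2 + t + 9*sqrt(2)*t - 5 + 9*sqrt(2)/4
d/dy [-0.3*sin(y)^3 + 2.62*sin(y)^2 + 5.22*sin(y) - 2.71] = (-0.9*sin(y)^2 + 5.24*sin(y) + 5.22)*cos(y)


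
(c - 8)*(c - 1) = c^2 - 9*c + 8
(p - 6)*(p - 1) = p^2 - 7*p + 6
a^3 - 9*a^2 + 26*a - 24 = (a - 4)*(a - 3)*(a - 2)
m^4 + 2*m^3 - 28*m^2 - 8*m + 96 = (m - 4)*(m - 2)*(m + 2)*(m + 6)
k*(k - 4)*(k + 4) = k^3 - 16*k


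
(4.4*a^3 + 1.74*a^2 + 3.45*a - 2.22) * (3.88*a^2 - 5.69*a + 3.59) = 17.072*a^5 - 18.2848*a^4 + 19.2814*a^3 - 21.9975*a^2 + 25.0173*a - 7.9698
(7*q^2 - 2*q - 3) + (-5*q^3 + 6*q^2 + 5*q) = -5*q^3 + 13*q^2 + 3*q - 3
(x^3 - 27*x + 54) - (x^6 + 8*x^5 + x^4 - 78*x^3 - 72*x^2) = -x^6 - 8*x^5 - x^4 + 79*x^3 + 72*x^2 - 27*x + 54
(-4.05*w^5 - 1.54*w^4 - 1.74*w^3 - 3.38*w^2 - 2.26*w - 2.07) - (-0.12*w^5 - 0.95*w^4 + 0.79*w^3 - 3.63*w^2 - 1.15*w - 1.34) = -3.93*w^5 - 0.59*w^4 - 2.53*w^3 + 0.25*w^2 - 1.11*w - 0.73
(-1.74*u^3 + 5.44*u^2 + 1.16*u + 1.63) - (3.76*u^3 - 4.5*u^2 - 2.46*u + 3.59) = -5.5*u^3 + 9.94*u^2 + 3.62*u - 1.96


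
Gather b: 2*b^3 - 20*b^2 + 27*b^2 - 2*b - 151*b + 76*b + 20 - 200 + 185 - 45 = 2*b^3 + 7*b^2 - 77*b - 40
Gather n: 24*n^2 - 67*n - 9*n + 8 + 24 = 24*n^2 - 76*n + 32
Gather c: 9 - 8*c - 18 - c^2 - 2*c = -c^2 - 10*c - 9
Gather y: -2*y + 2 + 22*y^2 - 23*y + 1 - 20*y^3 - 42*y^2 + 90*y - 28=-20*y^3 - 20*y^2 + 65*y - 25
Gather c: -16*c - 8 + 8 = -16*c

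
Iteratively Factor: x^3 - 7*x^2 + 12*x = (x - 3)*(x^2 - 4*x) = (x - 4)*(x - 3)*(x)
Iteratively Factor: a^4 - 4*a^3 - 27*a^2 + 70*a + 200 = (a - 5)*(a^3 + a^2 - 22*a - 40) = (a - 5)*(a + 4)*(a^2 - 3*a - 10) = (a - 5)*(a + 2)*(a + 4)*(a - 5)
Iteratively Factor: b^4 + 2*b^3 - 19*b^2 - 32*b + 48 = (b - 4)*(b^3 + 6*b^2 + 5*b - 12) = (b - 4)*(b + 4)*(b^2 + 2*b - 3) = (b - 4)*(b - 1)*(b + 4)*(b + 3)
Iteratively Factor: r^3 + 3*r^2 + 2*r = (r + 1)*(r^2 + 2*r) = (r + 1)*(r + 2)*(r)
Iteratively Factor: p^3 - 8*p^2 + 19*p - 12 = (p - 3)*(p^2 - 5*p + 4) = (p - 3)*(p - 1)*(p - 4)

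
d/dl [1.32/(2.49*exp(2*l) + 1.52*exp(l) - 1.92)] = (-6.5736*exp(l) - 2.0064)*exp(l)/(2.49*exp(2*l) + 1.52*exp(l) - 1.92)^2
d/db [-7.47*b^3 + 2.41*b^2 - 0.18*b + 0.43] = -22.41*b^2 + 4.82*b - 0.18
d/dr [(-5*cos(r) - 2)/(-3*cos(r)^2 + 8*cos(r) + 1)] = (15*cos(r)^2 + 12*cos(r) - 11)*sin(r)/(3*sin(r)^2 + 8*cos(r) - 2)^2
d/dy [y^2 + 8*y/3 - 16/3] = 2*y + 8/3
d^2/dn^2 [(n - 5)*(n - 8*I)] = 2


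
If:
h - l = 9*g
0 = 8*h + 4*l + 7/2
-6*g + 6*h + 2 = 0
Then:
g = -1/48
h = -17/48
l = -1/6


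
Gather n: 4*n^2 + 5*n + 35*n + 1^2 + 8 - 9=4*n^2 + 40*n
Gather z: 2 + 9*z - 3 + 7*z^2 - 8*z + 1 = 7*z^2 + z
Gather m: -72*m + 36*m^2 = 36*m^2 - 72*m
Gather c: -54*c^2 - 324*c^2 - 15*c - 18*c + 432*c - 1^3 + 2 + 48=-378*c^2 + 399*c + 49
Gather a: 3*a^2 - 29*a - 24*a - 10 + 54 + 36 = 3*a^2 - 53*a + 80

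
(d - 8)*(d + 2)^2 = d^3 - 4*d^2 - 28*d - 32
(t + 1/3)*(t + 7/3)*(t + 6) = t^3 + 26*t^2/3 + 151*t/9 + 14/3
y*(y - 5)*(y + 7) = y^3 + 2*y^2 - 35*y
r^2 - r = r*(r - 1)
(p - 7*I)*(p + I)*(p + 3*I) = p^3 - 3*I*p^2 + 25*p + 21*I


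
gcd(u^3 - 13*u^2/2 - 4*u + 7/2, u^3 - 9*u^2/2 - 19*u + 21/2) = u^2 - 15*u/2 + 7/2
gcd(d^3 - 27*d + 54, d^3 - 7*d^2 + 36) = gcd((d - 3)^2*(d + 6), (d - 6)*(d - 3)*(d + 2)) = d - 3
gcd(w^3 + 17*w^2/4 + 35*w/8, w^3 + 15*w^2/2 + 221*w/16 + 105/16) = w + 7/4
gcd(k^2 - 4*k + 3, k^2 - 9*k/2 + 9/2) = k - 3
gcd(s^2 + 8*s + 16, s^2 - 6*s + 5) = 1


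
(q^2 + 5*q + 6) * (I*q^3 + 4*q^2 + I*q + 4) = I*q^5 + 4*q^4 + 5*I*q^4 + 20*q^3 + 7*I*q^3 + 28*q^2 + 5*I*q^2 + 20*q + 6*I*q + 24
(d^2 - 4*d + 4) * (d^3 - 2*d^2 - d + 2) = d^5 - 6*d^4 + 11*d^3 - 2*d^2 - 12*d + 8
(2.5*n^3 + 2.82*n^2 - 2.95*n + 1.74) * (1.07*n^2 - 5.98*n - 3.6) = 2.675*n^5 - 11.9326*n^4 - 29.0201*n^3 + 9.3508*n^2 + 0.2148*n - 6.264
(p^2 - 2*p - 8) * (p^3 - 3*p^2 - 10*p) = p^5 - 5*p^4 - 12*p^3 + 44*p^2 + 80*p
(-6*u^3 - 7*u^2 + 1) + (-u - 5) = -6*u^3 - 7*u^2 - u - 4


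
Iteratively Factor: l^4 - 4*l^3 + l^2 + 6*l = (l - 3)*(l^3 - l^2 - 2*l) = l*(l - 3)*(l^2 - l - 2) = l*(l - 3)*(l - 2)*(l + 1)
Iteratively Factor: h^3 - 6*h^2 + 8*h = (h)*(h^2 - 6*h + 8) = h*(h - 2)*(h - 4)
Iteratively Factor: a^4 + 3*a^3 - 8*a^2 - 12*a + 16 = (a - 2)*(a^3 + 5*a^2 + 2*a - 8) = (a - 2)*(a + 2)*(a^2 + 3*a - 4) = (a - 2)*(a - 1)*(a + 2)*(a + 4)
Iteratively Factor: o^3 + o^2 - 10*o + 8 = (o - 2)*(o^2 + 3*o - 4) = (o - 2)*(o + 4)*(o - 1)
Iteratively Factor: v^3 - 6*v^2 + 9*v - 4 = (v - 1)*(v^2 - 5*v + 4) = (v - 4)*(v - 1)*(v - 1)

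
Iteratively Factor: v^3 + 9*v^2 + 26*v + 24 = (v + 3)*(v^2 + 6*v + 8) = (v + 3)*(v + 4)*(v + 2)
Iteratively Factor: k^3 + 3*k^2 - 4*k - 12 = (k + 3)*(k^2 - 4) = (k - 2)*(k + 3)*(k + 2)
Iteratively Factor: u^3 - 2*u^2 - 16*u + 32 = (u - 2)*(u^2 - 16) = (u - 2)*(u + 4)*(u - 4)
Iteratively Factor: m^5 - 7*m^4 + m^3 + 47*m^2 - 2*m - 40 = (m - 1)*(m^4 - 6*m^3 - 5*m^2 + 42*m + 40) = (m - 1)*(m + 1)*(m^3 - 7*m^2 + 2*m + 40) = (m - 4)*(m - 1)*(m + 1)*(m^2 - 3*m - 10) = (m - 5)*(m - 4)*(m - 1)*(m + 1)*(m + 2)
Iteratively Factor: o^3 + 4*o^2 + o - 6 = (o + 2)*(o^2 + 2*o - 3) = (o - 1)*(o + 2)*(o + 3)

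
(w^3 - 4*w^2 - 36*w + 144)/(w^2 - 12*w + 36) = (w^2 + 2*w - 24)/(w - 6)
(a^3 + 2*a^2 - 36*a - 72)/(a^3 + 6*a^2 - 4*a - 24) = (a - 6)/(a - 2)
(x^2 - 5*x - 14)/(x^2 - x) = (x^2 - 5*x - 14)/(x*(x - 1))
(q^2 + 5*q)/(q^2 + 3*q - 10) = q/(q - 2)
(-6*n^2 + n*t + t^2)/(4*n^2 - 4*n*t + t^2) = (3*n + t)/(-2*n + t)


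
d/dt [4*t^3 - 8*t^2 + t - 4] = 12*t^2 - 16*t + 1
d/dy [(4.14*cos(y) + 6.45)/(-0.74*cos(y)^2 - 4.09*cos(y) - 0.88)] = (3.0636*sin(y)^2 - 9.546*cos(y) - 25.8009)*sin(y)/(0.74*cos(y)^2 + 4.09*cos(y) + 0.88)^2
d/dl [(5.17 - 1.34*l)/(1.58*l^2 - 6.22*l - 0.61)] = (2.1172*l^2 - 16.3372*l + 32.9748)/(2.4964*l^4 - 19.6552*l^3 + 36.7608*l^2 + 7.5884*l + 0.3721)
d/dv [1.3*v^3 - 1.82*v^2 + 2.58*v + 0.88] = 3.9*v^2 - 3.64*v + 2.58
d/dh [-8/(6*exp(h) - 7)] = 48*exp(h)/(6*exp(h) - 7)^2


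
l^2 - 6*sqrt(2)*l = l*(l - 6*sqrt(2))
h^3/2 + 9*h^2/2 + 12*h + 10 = (h/2 + 1)*(h + 2)*(h + 5)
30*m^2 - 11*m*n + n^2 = (-6*m + n)*(-5*m + n)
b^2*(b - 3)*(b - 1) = b^4 - 4*b^3 + 3*b^2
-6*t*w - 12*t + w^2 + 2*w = (-6*t + w)*(w + 2)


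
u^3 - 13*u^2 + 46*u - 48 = (u - 8)*(u - 3)*(u - 2)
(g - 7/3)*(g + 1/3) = g^2 - 2*g - 7/9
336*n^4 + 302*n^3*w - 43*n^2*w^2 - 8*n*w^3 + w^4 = (-8*n + w)*(-7*n + w)*(n + w)*(6*n + w)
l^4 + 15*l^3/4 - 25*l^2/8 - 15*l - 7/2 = (l - 2)*(l + 1/4)*(l + 2)*(l + 7/2)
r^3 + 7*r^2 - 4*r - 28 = (r - 2)*(r + 2)*(r + 7)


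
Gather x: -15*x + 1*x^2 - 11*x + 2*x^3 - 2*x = 2*x^3 + x^2 - 28*x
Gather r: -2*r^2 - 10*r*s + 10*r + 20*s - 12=-2*r^2 + r*(10 - 10*s) + 20*s - 12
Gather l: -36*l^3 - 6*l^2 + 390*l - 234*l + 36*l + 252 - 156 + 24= -36*l^3 - 6*l^2 + 192*l + 120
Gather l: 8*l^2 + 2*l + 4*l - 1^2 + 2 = 8*l^2 + 6*l + 1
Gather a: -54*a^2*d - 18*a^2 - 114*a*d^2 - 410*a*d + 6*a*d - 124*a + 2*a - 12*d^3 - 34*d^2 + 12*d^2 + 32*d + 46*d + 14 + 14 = a^2*(-54*d - 18) + a*(-114*d^2 - 404*d - 122) - 12*d^3 - 22*d^2 + 78*d + 28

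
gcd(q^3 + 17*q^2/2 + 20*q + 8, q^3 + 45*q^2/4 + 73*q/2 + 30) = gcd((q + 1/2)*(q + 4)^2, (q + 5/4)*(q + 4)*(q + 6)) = q + 4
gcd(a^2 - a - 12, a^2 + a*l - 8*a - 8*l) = 1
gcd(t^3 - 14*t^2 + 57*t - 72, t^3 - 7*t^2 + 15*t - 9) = t^2 - 6*t + 9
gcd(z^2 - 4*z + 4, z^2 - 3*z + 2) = z - 2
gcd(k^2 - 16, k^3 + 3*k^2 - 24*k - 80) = k + 4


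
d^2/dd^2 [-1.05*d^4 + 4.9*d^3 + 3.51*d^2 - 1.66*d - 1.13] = -12.6*d^2 + 29.4*d + 7.02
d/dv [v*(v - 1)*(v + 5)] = 3*v^2 + 8*v - 5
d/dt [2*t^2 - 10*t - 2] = 4*t - 10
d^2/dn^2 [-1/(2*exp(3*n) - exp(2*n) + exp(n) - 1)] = (-2*(6*exp(2*n) - 2*exp(n) + 1)^2*exp(n) + (18*exp(2*n) - 4*exp(n) + 1)*(2*exp(3*n) - exp(2*n) + exp(n) - 1))*exp(n)/(2*exp(3*n) - exp(2*n) + exp(n) - 1)^3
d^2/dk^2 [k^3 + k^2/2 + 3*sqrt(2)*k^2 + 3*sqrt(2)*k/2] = 6*k + 1 + 6*sqrt(2)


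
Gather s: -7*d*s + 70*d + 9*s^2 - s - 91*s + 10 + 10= 70*d + 9*s^2 + s*(-7*d - 92) + 20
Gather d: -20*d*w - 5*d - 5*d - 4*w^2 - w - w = d*(-20*w - 10) - 4*w^2 - 2*w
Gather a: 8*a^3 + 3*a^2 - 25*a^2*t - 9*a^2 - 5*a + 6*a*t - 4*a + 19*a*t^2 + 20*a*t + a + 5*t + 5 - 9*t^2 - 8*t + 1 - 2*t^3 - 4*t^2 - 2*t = 8*a^3 + a^2*(-25*t - 6) + a*(19*t^2 + 26*t - 8) - 2*t^3 - 13*t^2 - 5*t + 6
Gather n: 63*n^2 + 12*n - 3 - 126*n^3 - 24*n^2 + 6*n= -126*n^3 + 39*n^2 + 18*n - 3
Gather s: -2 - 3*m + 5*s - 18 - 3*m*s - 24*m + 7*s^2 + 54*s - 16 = -27*m + 7*s^2 + s*(59 - 3*m) - 36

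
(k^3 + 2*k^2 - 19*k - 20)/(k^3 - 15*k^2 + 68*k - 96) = (k^2 + 6*k + 5)/(k^2 - 11*k + 24)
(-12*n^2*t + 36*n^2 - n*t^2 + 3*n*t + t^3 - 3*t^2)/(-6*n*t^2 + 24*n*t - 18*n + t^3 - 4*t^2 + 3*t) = (-12*n^2 - n*t + t^2)/(-6*n*t + 6*n + t^2 - t)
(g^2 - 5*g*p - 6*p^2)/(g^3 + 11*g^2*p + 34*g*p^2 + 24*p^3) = (g - 6*p)/(g^2 + 10*g*p + 24*p^2)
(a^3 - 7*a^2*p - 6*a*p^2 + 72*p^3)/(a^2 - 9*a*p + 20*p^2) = (-a^2 + 3*a*p + 18*p^2)/(-a + 5*p)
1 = 1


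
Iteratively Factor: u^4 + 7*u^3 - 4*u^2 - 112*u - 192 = (u + 4)*(u^3 + 3*u^2 - 16*u - 48) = (u + 3)*(u + 4)*(u^2 - 16) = (u + 3)*(u + 4)^2*(u - 4)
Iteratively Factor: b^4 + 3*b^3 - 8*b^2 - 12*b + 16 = (b - 1)*(b^3 + 4*b^2 - 4*b - 16) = (b - 2)*(b - 1)*(b^2 + 6*b + 8) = (b - 2)*(b - 1)*(b + 4)*(b + 2)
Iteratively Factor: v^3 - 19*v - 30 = (v - 5)*(v^2 + 5*v + 6) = (v - 5)*(v + 2)*(v + 3)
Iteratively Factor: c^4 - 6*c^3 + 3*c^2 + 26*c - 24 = (c + 2)*(c^3 - 8*c^2 + 19*c - 12) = (c - 4)*(c + 2)*(c^2 - 4*c + 3) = (c - 4)*(c - 3)*(c + 2)*(c - 1)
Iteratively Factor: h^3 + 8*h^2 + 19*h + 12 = (h + 4)*(h^2 + 4*h + 3) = (h + 3)*(h + 4)*(h + 1)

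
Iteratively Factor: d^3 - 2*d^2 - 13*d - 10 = (d - 5)*(d^2 + 3*d + 2) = (d - 5)*(d + 1)*(d + 2)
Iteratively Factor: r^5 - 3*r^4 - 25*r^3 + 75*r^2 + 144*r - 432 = (r + 3)*(r^4 - 6*r^3 - 7*r^2 + 96*r - 144) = (r - 4)*(r + 3)*(r^3 - 2*r^2 - 15*r + 36) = (r - 4)*(r - 3)*(r + 3)*(r^2 + r - 12) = (r - 4)*(r - 3)*(r + 3)*(r + 4)*(r - 3)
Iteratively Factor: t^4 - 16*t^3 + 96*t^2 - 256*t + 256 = (t - 4)*(t^3 - 12*t^2 + 48*t - 64) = (t - 4)^2*(t^2 - 8*t + 16) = (t - 4)^3*(t - 4)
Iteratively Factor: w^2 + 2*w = (w)*(w + 2)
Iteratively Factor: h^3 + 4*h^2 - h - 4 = (h - 1)*(h^2 + 5*h + 4) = (h - 1)*(h + 4)*(h + 1)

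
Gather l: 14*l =14*l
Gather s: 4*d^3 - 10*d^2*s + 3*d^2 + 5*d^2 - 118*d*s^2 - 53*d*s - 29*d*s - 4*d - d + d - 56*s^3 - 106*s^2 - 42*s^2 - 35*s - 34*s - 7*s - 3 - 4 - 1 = 4*d^3 + 8*d^2 - 4*d - 56*s^3 + s^2*(-118*d - 148) + s*(-10*d^2 - 82*d - 76) - 8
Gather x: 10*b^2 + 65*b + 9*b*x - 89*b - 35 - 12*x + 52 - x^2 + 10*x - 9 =10*b^2 - 24*b - x^2 + x*(9*b - 2) + 8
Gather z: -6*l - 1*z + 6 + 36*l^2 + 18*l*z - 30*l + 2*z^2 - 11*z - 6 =36*l^2 - 36*l + 2*z^2 + z*(18*l - 12)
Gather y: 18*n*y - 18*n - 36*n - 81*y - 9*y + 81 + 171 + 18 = -54*n + y*(18*n - 90) + 270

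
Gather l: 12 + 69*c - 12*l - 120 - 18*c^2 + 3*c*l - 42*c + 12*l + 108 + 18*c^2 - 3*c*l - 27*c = 0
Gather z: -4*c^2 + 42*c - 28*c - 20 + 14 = -4*c^2 + 14*c - 6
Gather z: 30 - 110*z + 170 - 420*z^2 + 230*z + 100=-420*z^2 + 120*z + 300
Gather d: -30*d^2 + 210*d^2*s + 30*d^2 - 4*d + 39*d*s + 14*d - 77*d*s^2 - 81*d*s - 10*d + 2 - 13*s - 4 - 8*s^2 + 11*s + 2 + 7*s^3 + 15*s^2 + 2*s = 210*d^2*s + d*(-77*s^2 - 42*s) + 7*s^3 + 7*s^2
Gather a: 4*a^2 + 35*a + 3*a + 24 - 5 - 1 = 4*a^2 + 38*a + 18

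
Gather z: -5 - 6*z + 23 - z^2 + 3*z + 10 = -z^2 - 3*z + 28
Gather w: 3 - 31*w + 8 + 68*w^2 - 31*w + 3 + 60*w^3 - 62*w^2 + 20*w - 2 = 60*w^3 + 6*w^2 - 42*w + 12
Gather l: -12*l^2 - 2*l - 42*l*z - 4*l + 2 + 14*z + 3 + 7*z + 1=-12*l^2 + l*(-42*z - 6) + 21*z + 6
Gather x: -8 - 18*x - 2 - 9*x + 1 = -27*x - 9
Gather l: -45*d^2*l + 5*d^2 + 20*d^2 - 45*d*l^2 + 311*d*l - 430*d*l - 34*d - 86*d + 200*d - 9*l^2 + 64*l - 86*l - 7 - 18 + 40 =25*d^2 + 80*d + l^2*(-45*d - 9) + l*(-45*d^2 - 119*d - 22) + 15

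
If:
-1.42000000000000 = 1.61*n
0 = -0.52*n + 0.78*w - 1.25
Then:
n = -0.88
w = 1.01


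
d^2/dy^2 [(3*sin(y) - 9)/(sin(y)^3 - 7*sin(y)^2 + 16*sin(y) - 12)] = 6*(-2*sin(y) + cos(2*y) + 2)/(sin(y) - 2)^4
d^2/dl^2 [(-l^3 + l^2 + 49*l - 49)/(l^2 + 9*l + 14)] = -54/(l^3 + 6*l^2 + 12*l + 8)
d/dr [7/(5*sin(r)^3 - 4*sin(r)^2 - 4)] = 7*(8 - 15*sin(r))*sin(r)*cos(r)/(-5*sin(r)^3 + 4*sin(r)^2 + 4)^2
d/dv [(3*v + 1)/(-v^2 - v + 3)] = (-3*v^2 - 3*v + (2*v + 1)*(3*v + 1) + 9)/(v^2 + v - 3)^2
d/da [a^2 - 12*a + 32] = 2*a - 12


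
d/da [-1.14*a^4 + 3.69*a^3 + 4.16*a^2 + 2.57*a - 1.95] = -4.56*a^3 + 11.07*a^2 + 8.32*a + 2.57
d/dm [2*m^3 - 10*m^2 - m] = 6*m^2 - 20*m - 1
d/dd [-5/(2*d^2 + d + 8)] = 5*(4*d + 1)/(2*d^2 + d + 8)^2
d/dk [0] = 0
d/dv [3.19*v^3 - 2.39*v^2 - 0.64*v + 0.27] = 9.57*v^2 - 4.78*v - 0.64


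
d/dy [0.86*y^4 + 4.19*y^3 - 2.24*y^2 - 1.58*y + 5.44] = 3.44*y^3 + 12.57*y^2 - 4.48*y - 1.58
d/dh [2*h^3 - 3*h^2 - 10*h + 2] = 6*h^2 - 6*h - 10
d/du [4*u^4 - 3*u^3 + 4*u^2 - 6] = u*(16*u^2 - 9*u + 8)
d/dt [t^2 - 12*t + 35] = 2*t - 12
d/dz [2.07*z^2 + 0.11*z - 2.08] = 4.14*z + 0.11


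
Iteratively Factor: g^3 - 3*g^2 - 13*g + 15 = (g - 5)*(g^2 + 2*g - 3) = (g - 5)*(g + 3)*(g - 1)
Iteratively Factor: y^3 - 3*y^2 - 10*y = (y - 5)*(y^2 + 2*y) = y*(y - 5)*(y + 2)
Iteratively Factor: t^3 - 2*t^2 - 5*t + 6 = (t + 2)*(t^2 - 4*t + 3) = (t - 3)*(t + 2)*(t - 1)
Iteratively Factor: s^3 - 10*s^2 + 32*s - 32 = (s - 4)*(s^2 - 6*s + 8) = (s - 4)*(s - 2)*(s - 4)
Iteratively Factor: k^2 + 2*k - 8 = (k - 2)*(k + 4)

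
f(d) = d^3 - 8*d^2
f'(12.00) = 240.00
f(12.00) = 576.00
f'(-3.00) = 75.00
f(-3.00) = -99.00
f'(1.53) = -17.46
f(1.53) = -15.15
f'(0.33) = -4.95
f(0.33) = -0.84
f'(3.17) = -20.57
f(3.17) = -48.54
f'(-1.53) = 31.50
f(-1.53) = -22.31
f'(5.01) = -4.86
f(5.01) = -75.05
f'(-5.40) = 173.88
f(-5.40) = -390.74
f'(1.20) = -14.88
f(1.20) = -9.79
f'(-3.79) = 103.73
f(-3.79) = -169.35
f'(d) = 3*d^2 - 16*d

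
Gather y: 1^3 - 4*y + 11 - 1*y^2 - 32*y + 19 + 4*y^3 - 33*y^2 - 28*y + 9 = 4*y^3 - 34*y^2 - 64*y + 40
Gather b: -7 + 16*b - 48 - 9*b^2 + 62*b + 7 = -9*b^2 + 78*b - 48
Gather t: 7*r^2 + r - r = 7*r^2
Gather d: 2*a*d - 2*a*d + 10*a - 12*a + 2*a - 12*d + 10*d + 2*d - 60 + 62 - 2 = 0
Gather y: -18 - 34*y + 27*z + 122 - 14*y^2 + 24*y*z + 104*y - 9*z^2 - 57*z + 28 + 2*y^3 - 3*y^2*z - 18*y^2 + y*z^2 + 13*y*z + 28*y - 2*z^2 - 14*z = 2*y^3 + y^2*(-3*z - 32) + y*(z^2 + 37*z + 98) - 11*z^2 - 44*z + 132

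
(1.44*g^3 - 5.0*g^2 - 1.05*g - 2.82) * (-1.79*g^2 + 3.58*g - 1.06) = -2.5776*g^5 + 14.1052*g^4 - 17.5469*g^3 + 6.5888*g^2 - 8.9826*g + 2.9892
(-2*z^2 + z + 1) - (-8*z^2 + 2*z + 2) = 6*z^2 - z - 1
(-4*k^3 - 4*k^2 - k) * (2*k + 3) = -8*k^4 - 20*k^3 - 14*k^2 - 3*k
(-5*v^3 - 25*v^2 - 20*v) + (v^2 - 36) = -5*v^3 - 24*v^2 - 20*v - 36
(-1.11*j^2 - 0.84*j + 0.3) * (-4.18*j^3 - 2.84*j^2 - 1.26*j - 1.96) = 4.6398*j^5 + 6.6636*j^4 + 2.5302*j^3 + 2.382*j^2 + 1.2684*j - 0.588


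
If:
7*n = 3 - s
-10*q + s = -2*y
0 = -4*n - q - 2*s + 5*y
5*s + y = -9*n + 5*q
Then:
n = 3/5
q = -1/8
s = -6/5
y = -1/40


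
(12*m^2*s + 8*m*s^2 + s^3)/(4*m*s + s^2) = (12*m^2 + 8*m*s + s^2)/(4*m + s)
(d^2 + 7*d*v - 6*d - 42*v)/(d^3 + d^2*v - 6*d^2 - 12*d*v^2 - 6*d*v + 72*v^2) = (-d - 7*v)/(-d^2 - d*v + 12*v^2)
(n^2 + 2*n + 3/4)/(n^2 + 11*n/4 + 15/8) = 2*(2*n + 1)/(4*n + 5)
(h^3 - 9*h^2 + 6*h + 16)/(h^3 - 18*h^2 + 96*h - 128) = (h + 1)/(h - 8)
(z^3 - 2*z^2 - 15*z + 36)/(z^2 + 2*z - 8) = (z^2 - 6*z + 9)/(z - 2)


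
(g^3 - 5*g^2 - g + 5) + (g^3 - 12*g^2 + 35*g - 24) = 2*g^3 - 17*g^2 + 34*g - 19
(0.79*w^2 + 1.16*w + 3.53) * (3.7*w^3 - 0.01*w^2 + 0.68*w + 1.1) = 2.923*w^5 + 4.2841*w^4 + 13.5866*w^3 + 1.6225*w^2 + 3.6764*w + 3.883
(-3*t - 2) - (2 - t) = -2*t - 4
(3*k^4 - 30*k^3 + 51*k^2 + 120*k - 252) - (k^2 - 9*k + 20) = 3*k^4 - 30*k^3 + 50*k^2 + 129*k - 272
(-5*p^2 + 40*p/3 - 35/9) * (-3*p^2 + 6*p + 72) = 15*p^4 - 70*p^3 - 805*p^2/3 + 2810*p/3 - 280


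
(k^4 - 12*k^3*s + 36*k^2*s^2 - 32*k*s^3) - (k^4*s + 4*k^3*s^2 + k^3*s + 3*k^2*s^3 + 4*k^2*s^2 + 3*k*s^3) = -k^4*s + k^4 - 4*k^3*s^2 - 13*k^3*s - 3*k^2*s^3 + 32*k^2*s^2 - 35*k*s^3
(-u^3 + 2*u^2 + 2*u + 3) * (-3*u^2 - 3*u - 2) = 3*u^5 - 3*u^4 - 10*u^3 - 19*u^2 - 13*u - 6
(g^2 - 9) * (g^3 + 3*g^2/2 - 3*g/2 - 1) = g^5 + 3*g^4/2 - 21*g^3/2 - 29*g^2/2 + 27*g/2 + 9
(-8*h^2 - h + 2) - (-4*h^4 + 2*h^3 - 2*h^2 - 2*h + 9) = 4*h^4 - 2*h^3 - 6*h^2 + h - 7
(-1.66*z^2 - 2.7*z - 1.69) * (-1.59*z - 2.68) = 2.6394*z^3 + 8.7418*z^2 + 9.9231*z + 4.5292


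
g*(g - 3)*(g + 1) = g^3 - 2*g^2 - 3*g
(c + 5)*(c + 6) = c^2 + 11*c + 30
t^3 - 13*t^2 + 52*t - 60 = (t - 6)*(t - 5)*(t - 2)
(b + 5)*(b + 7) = b^2 + 12*b + 35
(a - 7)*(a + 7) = a^2 - 49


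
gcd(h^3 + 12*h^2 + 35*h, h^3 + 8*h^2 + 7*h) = h^2 + 7*h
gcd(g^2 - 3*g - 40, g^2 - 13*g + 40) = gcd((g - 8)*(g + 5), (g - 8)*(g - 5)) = g - 8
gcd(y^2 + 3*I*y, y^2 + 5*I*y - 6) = y + 3*I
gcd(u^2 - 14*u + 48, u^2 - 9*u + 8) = u - 8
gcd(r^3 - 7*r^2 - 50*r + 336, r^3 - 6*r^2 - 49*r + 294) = r^2 + r - 42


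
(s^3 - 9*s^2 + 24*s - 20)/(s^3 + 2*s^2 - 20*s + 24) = (s - 5)/(s + 6)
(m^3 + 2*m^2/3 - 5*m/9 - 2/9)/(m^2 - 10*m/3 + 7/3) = (9*m^3 + 6*m^2 - 5*m - 2)/(3*(3*m^2 - 10*m + 7))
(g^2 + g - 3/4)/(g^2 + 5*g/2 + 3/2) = (g - 1/2)/(g + 1)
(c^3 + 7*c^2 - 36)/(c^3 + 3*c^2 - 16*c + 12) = (c + 3)/(c - 1)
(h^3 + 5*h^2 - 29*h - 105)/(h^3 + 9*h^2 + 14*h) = (h^2 - 2*h - 15)/(h*(h + 2))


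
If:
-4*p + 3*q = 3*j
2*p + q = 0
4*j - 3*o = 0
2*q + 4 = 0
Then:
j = -10/3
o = -40/9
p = 1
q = -2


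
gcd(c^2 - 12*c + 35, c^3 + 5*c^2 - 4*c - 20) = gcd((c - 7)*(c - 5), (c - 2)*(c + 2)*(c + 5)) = 1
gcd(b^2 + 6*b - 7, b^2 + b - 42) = b + 7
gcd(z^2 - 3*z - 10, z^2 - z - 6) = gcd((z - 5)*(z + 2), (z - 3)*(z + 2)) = z + 2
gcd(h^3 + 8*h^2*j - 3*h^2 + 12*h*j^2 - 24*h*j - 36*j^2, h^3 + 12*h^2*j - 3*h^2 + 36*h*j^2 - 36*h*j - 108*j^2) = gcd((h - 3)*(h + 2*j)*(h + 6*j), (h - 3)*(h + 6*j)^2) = h^2 + 6*h*j - 3*h - 18*j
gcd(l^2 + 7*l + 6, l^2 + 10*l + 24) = l + 6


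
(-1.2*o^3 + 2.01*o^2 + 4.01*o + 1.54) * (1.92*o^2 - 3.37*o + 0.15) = -2.304*o^5 + 7.9032*o^4 + 0.7455*o^3 - 10.2554*o^2 - 4.5883*o + 0.231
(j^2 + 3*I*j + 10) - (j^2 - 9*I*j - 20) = 12*I*j + 30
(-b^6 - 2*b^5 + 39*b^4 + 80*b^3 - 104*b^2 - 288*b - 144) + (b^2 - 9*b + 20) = -b^6 - 2*b^5 + 39*b^4 + 80*b^3 - 103*b^2 - 297*b - 124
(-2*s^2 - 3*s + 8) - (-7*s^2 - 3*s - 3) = 5*s^2 + 11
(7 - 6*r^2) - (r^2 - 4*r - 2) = -7*r^2 + 4*r + 9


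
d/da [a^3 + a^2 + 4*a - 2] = 3*a^2 + 2*a + 4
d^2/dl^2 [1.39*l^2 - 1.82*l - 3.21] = 2.78000000000000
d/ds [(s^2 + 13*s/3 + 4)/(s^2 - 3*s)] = 2*(-11*s^2 - 12*s + 18)/(3*s^2*(s^2 - 6*s + 9))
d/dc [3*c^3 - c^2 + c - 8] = 9*c^2 - 2*c + 1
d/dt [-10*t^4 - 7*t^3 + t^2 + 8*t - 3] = -40*t^3 - 21*t^2 + 2*t + 8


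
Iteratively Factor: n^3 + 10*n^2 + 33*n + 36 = (n + 3)*(n^2 + 7*n + 12) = (n + 3)*(n + 4)*(n + 3)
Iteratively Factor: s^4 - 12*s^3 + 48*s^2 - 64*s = (s)*(s^3 - 12*s^2 + 48*s - 64) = s*(s - 4)*(s^2 - 8*s + 16) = s*(s - 4)^2*(s - 4)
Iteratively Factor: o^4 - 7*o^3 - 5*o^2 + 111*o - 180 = (o - 3)*(o^3 - 4*o^2 - 17*o + 60) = (o - 5)*(o - 3)*(o^2 + o - 12) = (o - 5)*(o - 3)^2*(o + 4)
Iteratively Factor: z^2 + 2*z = (z + 2)*(z)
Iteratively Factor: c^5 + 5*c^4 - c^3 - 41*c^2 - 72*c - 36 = (c + 1)*(c^4 + 4*c^3 - 5*c^2 - 36*c - 36) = (c + 1)*(c + 2)*(c^3 + 2*c^2 - 9*c - 18) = (c + 1)*(c + 2)^2*(c^2 - 9) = (c + 1)*(c + 2)^2*(c + 3)*(c - 3)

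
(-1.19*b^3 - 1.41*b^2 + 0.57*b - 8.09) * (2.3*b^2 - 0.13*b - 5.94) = -2.737*b^5 - 3.0883*b^4 + 8.5629*b^3 - 10.3057*b^2 - 2.3341*b + 48.0546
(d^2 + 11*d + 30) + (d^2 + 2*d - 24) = 2*d^2 + 13*d + 6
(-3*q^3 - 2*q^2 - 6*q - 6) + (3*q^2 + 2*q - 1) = -3*q^3 + q^2 - 4*q - 7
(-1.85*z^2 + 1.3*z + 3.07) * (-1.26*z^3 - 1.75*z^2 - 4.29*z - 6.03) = 2.331*z^5 + 1.5995*z^4 + 1.7933*z^3 + 0.206000000000001*z^2 - 21.0093*z - 18.5121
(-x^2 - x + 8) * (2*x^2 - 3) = -2*x^4 - 2*x^3 + 19*x^2 + 3*x - 24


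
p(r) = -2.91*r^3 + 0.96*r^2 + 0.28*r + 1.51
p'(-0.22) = -0.56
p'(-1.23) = -15.29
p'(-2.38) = -53.74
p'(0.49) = -0.88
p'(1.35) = -13.04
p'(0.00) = 0.28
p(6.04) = -602.99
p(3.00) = -67.58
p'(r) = -8.73*r^2 + 1.92*r + 0.28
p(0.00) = 1.51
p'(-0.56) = -3.53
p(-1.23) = 8.03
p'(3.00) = -72.53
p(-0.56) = 2.17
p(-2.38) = 45.51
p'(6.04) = -306.61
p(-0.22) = 1.53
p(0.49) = 1.54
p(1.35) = -3.52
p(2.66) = -45.72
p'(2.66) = -56.38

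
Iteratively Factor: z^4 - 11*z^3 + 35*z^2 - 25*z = (z - 1)*(z^3 - 10*z^2 + 25*z) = z*(z - 1)*(z^2 - 10*z + 25) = z*(z - 5)*(z - 1)*(z - 5)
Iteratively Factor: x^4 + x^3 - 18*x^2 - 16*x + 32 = (x + 4)*(x^3 - 3*x^2 - 6*x + 8) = (x - 1)*(x + 4)*(x^2 - 2*x - 8) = (x - 1)*(x + 2)*(x + 4)*(x - 4)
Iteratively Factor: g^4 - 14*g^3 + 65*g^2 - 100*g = (g - 5)*(g^3 - 9*g^2 + 20*g) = (g - 5)^2*(g^2 - 4*g) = (g - 5)^2*(g - 4)*(g)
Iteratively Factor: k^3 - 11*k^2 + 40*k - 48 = (k - 4)*(k^2 - 7*k + 12) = (k - 4)*(k - 3)*(k - 4)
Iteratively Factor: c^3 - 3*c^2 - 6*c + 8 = (c - 1)*(c^2 - 2*c - 8) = (c - 4)*(c - 1)*(c + 2)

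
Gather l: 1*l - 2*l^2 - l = -2*l^2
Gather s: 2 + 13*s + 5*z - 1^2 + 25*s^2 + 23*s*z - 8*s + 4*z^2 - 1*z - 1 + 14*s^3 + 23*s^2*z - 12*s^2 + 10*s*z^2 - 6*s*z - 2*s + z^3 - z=14*s^3 + s^2*(23*z + 13) + s*(10*z^2 + 17*z + 3) + z^3 + 4*z^2 + 3*z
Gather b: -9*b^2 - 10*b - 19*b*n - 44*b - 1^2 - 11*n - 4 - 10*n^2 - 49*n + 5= -9*b^2 + b*(-19*n - 54) - 10*n^2 - 60*n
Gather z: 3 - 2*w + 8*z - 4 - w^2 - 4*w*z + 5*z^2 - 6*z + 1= -w^2 - 2*w + 5*z^2 + z*(2 - 4*w)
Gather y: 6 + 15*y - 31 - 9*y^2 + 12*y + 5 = -9*y^2 + 27*y - 20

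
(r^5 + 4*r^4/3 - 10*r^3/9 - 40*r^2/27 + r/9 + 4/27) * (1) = r^5 + 4*r^4/3 - 10*r^3/9 - 40*r^2/27 + r/9 + 4/27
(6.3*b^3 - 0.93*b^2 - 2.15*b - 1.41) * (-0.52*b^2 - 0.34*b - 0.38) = -3.276*b^5 - 1.6584*b^4 - 0.9598*b^3 + 1.8176*b^2 + 1.2964*b + 0.5358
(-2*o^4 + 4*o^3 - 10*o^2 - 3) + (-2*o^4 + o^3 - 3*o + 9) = -4*o^4 + 5*o^3 - 10*o^2 - 3*o + 6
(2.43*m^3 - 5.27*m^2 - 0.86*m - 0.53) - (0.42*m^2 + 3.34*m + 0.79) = 2.43*m^3 - 5.69*m^2 - 4.2*m - 1.32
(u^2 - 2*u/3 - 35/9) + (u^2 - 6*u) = 2*u^2 - 20*u/3 - 35/9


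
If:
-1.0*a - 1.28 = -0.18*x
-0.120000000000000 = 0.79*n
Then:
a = 0.18*x - 1.28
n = -0.15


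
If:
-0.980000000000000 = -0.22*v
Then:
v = 4.45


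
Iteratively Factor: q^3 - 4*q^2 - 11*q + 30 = (q - 5)*(q^2 + q - 6) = (q - 5)*(q - 2)*(q + 3)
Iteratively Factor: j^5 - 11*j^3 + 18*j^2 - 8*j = (j - 1)*(j^4 + j^3 - 10*j^2 + 8*j) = (j - 1)*(j + 4)*(j^3 - 3*j^2 + 2*j) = j*(j - 1)*(j + 4)*(j^2 - 3*j + 2) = j*(j - 2)*(j - 1)*(j + 4)*(j - 1)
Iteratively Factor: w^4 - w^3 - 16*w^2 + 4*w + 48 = (w - 4)*(w^3 + 3*w^2 - 4*w - 12) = (w - 4)*(w - 2)*(w^2 + 5*w + 6) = (w - 4)*(w - 2)*(w + 3)*(w + 2)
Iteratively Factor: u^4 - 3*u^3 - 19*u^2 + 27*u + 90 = (u - 3)*(u^3 - 19*u - 30) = (u - 3)*(u + 2)*(u^2 - 2*u - 15) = (u - 3)*(u + 2)*(u + 3)*(u - 5)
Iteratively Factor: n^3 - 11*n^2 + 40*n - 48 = (n - 3)*(n^2 - 8*n + 16) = (n - 4)*(n - 3)*(n - 4)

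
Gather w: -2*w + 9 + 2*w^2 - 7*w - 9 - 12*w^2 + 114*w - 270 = -10*w^2 + 105*w - 270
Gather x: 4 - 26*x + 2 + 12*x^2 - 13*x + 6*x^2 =18*x^2 - 39*x + 6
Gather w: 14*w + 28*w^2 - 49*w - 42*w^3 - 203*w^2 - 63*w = -42*w^3 - 175*w^2 - 98*w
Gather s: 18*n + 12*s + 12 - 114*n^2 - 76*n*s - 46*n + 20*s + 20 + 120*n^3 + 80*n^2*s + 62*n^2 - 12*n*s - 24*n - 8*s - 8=120*n^3 - 52*n^2 - 52*n + s*(80*n^2 - 88*n + 24) + 24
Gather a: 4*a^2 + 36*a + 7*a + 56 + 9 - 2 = 4*a^2 + 43*a + 63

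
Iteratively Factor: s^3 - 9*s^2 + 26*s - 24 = (s - 3)*(s^2 - 6*s + 8) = (s - 3)*(s - 2)*(s - 4)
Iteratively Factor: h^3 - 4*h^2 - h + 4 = (h + 1)*(h^2 - 5*h + 4) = (h - 4)*(h + 1)*(h - 1)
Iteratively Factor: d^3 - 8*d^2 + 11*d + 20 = (d - 5)*(d^2 - 3*d - 4) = (d - 5)*(d - 4)*(d + 1)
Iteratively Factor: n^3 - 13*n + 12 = (n - 1)*(n^2 + n - 12) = (n - 1)*(n + 4)*(n - 3)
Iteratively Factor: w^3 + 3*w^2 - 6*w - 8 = (w + 1)*(w^2 + 2*w - 8) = (w + 1)*(w + 4)*(w - 2)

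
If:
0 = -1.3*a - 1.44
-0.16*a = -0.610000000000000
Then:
No Solution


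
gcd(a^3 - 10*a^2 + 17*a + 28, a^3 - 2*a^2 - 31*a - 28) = a^2 - 6*a - 7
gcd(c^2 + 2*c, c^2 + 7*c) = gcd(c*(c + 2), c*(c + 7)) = c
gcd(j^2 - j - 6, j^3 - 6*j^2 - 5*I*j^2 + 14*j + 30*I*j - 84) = 1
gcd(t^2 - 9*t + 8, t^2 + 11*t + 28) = 1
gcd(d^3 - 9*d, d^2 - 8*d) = d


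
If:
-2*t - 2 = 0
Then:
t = -1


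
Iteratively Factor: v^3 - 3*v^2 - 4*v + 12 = (v + 2)*(v^2 - 5*v + 6) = (v - 2)*(v + 2)*(v - 3)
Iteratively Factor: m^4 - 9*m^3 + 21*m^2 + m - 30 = (m + 1)*(m^3 - 10*m^2 + 31*m - 30) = (m - 5)*(m + 1)*(m^2 - 5*m + 6) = (m - 5)*(m - 2)*(m + 1)*(m - 3)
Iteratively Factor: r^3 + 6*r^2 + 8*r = (r + 4)*(r^2 + 2*r) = (r + 2)*(r + 4)*(r)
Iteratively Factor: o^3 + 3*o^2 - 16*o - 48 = (o + 3)*(o^2 - 16) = (o + 3)*(o + 4)*(o - 4)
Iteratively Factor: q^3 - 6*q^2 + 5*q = (q)*(q^2 - 6*q + 5) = q*(q - 1)*(q - 5)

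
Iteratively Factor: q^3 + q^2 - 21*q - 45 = (q + 3)*(q^2 - 2*q - 15) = (q - 5)*(q + 3)*(q + 3)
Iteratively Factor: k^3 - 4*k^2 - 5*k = (k)*(k^2 - 4*k - 5) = k*(k - 5)*(k + 1)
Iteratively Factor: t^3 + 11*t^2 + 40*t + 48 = (t + 4)*(t^2 + 7*t + 12) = (t + 4)^2*(t + 3)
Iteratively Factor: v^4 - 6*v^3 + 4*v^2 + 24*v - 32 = (v - 2)*(v^3 - 4*v^2 - 4*v + 16) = (v - 2)*(v + 2)*(v^2 - 6*v + 8) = (v - 4)*(v - 2)*(v + 2)*(v - 2)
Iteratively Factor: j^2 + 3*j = (j)*(j + 3)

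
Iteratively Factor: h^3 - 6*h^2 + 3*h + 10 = (h + 1)*(h^2 - 7*h + 10) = (h - 5)*(h + 1)*(h - 2)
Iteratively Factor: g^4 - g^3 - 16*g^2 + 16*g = (g - 4)*(g^3 + 3*g^2 - 4*g) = (g - 4)*(g - 1)*(g^2 + 4*g) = g*(g - 4)*(g - 1)*(g + 4)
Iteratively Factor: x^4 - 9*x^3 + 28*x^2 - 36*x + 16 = (x - 2)*(x^3 - 7*x^2 + 14*x - 8) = (x - 2)*(x - 1)*(x^2 - 6*x + 8) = (x - 4)*(x - 2)*(x - 1)*(x - 2)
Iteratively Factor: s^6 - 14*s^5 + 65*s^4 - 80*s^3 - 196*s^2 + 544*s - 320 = (s + 2)*(s^5 - 16*s^4 + 97*s^3 - 274*s^2 + 352*s - 160) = (s - 5)*(s + 2)*(s^4 - 11*s^3 + 42*s^2 - 64*s + 32) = (s - 5)*(s - 2)*(s + 2)*(s^3 - 9*s^2 + 24*s - 16) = (s - 5)*(s - 4)*(s - 2)*(s + 2)*(s^2 - 5*s + 4) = (s - 5)*(s - 4)*(s - 2)*(s - 1)*(s + 2)*(s - 4)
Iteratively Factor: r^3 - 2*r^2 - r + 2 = (r - 1)*(r^2 - r - 2) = (r - 2)*(r - 1)*(r + 1)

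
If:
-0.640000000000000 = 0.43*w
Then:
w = -1.49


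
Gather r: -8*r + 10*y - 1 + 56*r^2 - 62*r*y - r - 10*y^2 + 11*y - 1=56*r^2 + r*(-62*y - 9) - 10*y^2 + 21*y - 2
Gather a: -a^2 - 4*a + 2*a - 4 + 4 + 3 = -a^2 - 2*a + 3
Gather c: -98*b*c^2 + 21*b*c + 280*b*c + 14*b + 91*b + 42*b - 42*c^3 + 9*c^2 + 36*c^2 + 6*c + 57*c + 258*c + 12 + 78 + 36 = 147*b - 42*c^3 + c^2*(45 - 98*b) + c*(301*b + 321) + 126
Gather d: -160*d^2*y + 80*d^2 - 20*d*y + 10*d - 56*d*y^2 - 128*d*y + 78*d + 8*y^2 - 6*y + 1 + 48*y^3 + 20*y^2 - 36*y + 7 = d^2*(80 - 160*y) + d*(-56*y^2 - 148*y + 88) + 48*y^3 + 28*y^2 - 42*y + 8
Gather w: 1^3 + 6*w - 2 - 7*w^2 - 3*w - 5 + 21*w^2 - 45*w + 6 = 14*w^2 - 42*w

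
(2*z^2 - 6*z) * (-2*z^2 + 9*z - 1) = -4*z^4 + 30*z^3 - 56*z^2 + 6*z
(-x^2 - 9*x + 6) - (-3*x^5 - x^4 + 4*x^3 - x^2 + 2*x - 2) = 3*x^5 + x^4 - 4*x^3 - 11*x + 8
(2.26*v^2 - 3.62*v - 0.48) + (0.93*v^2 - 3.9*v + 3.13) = 3.19*v^2 - 7.52*v + 2.65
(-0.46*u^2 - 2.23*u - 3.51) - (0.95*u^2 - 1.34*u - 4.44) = -1.41*u^2 - 0.89*u + 0.930000000000001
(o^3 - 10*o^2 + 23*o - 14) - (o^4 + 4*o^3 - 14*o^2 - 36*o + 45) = -o^4 - 3*o^3 + 4*o^2 + 59*o - 59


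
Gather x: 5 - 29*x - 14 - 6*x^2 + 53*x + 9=-6*x^2 + 24*x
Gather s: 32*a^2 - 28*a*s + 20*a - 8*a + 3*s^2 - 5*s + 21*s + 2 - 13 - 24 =32*a^2 + 12*a + 3*s^2 + s*(16 - 28*a) - 35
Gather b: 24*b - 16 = 24*b - 16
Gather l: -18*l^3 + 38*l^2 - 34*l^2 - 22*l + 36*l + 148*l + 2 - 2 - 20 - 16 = -18*l^3 + 4*l^2 + 162*l - 36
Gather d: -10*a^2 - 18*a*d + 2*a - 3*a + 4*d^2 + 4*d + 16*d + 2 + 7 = -10*a^2 - a + 4*d^2 + d*(20 - 18*a) + 9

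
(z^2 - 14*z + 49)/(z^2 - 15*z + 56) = (z - 7)/(z - 8)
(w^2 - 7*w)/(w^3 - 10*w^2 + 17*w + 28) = w/(w^2 - 3*w - 4)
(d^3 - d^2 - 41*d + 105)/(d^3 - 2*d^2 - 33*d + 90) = (d + 7)/(d + 6)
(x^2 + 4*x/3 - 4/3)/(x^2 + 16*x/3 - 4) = (x + 2)/(x + 6)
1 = 1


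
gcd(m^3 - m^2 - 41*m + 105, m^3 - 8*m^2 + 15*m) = m^2 - 8*m + 15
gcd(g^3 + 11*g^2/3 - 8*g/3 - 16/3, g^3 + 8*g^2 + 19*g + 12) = g^2 + 5*g + 4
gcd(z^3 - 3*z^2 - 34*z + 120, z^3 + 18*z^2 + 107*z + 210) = z + 6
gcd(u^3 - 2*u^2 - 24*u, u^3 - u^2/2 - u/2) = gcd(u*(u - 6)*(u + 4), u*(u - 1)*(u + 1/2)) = u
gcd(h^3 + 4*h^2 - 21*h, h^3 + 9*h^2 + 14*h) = h^2 + 7*h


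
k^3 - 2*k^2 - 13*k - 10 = (k - 5)*(k + 1)*(k + 2)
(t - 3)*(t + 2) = t^2 - t - 6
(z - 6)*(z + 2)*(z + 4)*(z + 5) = z^4 + 5*z^3 - 28*z^2 - 188*z - 240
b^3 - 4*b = b*(b - 2)*(b + 2)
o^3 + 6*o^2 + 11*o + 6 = (o + 1)*(o + 2)*(o + 3)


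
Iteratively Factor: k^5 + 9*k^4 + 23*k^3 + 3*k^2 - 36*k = (k - 1)*(k^4 + 10*k^3 + 33*k^2 + 36*k) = (k - 1)*(k + 3)*(k^3 + 7*k^2 + 12*k) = (k - 1)*(k + 3)*(k + 4)*(k^2 + 3*k) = (k - 1)*(k + 3)^2*(k + 4)*(k)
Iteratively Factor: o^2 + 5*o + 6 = (o + 2)*(o + 3)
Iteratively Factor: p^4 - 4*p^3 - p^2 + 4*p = (p - 4)*(p^3 - p) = (p - 4)*(p - 1)*(p^2 + p) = (p - 4)*(p - 1)*(p + 1)*(p)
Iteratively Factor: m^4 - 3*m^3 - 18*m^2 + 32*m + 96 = (m + 2)*(m^3 - 5*m^2 - 8*m + 48) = (m - 4)*(m + 2)*(m^2 - m - 12) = (m - 4)*(m + 2)*(m + 3)*(m - 4)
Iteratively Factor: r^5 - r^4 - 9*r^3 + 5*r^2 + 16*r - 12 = (r + 2)*(r^4 - 3*r^3 - 3*r^2 + 11*r - 6) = (r - 1)*(r + 2)*(r^3 - 2*r^2 - 5*r + 6) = (r - 1)*(r + 2)^2*(r^2 - 4*r + 3) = (r - 3)*(r - 1)*(r + 2)^2*(r - 1)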